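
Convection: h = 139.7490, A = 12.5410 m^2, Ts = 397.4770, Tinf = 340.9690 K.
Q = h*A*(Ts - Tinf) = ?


dT = 56.5080 K
Q = 139.7490 * 12.5410 * 56.5080 = 99035.4805 W

99035.4805 W


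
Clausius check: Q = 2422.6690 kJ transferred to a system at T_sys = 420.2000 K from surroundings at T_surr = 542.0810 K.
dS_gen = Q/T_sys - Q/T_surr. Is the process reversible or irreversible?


dS_sys = 2422.6690/420.2000 = 5.7655 kJ/K
dS_surr = -2422.6690/542.0810 = -4.4692 kJ/K
dS_gen = 5.7655 - 4.4692 = 1.2963 kJ/K (irreversible)

dS_gen = 1.2963 kJ/K, irreversible


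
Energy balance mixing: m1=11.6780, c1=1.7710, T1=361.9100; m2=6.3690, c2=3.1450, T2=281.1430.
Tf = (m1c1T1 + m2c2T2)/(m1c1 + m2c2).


num = 13116.3641
den = 40.7122
Tf = 322.1725 K

322.1725 K


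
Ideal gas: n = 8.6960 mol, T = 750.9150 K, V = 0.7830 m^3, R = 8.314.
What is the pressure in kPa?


P = nRT/V = 8.6960 * 8.314 * 750.9150 / 0.7830
= 54290.0612 / 0.7830 = 69335.9657 Pa = 69.3360 kPa

69.3360 kPa


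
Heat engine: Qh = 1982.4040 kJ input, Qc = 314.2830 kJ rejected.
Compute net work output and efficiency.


W = 1982.4040 - 314.2830 = 1668.1210 kJ
eta = 1668.1210 / 1982.4040 = 0.8415 = 84.1464%

W = 1668.1210 kJ, eta = 84.1464%


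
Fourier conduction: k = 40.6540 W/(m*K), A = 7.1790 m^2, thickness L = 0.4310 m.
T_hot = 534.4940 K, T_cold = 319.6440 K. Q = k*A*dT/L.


dT = 214.8500 K
Q = 40.6540 * 7.1790 * 214.8500 / 0.4310 = 145487.3803 W

145487.3803 W


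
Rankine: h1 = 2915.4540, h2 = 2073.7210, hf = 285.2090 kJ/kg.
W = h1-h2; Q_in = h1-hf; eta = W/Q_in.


W = 841.7330 kJ/kg
Q_in = 2630.2450 kJ/kg
eta = 0.3200 = 32.0021%

eta = 32.0021%


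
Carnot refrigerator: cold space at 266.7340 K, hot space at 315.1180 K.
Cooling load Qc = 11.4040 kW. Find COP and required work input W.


COP = 266.7340 / 48.3840 = 5.5129
W = 11.4040 / 5.5129 = 2.0686 kW

COP = 5.5129, W = 2.0686 kW


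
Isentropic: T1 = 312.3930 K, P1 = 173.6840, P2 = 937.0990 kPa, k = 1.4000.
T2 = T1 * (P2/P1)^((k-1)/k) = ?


(k-1)/k = 0.2857
(P2/P1)^exp = 1.6186
T2 = 312.3930 * 1.6186 = 505.6517 K

505.6517 K


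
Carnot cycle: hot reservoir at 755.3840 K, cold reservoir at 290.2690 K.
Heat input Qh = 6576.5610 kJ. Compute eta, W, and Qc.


eta = 1 - 290.2690/755.3840 = 0.6157
W = 0.6157 * 6576.5610 = 4049.4069 kJ
Qc = 6576.5610 - 4049.4069 = 2527.1541 kJ

eta = 61.5733%, W = 4049.4069 kJ, Qc = 2527.1541 kJ


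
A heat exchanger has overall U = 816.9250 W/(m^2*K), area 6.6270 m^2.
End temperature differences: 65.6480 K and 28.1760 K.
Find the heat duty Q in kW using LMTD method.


LMTD = 44.3017 K
Q = 816.9250 * 6.6270 * 44.3017 = 239838.8679 W = 239.8389 kW

239.8389 kW


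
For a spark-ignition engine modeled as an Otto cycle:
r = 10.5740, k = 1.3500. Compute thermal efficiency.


r^(k-1) = 2.2829
eta = 1 - 1/2.2829 = 0.5620 = 56.1958%

56.1958%


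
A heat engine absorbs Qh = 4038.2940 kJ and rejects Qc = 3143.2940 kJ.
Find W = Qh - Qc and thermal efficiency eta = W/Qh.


W = 4038.2940 - 3143.2940 = 895.0000 kJ
eta = 895.0000 / 4038.2940 = 0.2216 = 22.1628%

W = 895.0000 kJ, eta = 22.1628%


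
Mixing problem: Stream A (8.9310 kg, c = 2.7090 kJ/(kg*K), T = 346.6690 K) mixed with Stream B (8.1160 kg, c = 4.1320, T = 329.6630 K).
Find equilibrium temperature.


num = 19442.6887
den = 57.7294
Tf = 336.7901 K

336.7901 K


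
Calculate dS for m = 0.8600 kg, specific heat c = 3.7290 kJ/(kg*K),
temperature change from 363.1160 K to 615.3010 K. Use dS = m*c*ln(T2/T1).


T2/T1 = 1.6945
ln(T2/T1) = 0.5274
dS = 0.8600 * 3.7290 * 0.5274 = 1.6913 kJ/K

1.6913 kJ/K


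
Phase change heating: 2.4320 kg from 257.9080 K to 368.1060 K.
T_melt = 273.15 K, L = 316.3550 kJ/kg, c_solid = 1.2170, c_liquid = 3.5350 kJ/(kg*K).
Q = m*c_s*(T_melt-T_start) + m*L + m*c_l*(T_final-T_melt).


Q1 (sensible, solid) = 2.4320 * 1.2170 * 15.2420 = 45.1124 kJ
Q2 (latent) = 2.4320 * 316.3550 = 769.3754 kJ
Q3 (sensible, liquid) = 2.4320 * 3.5350 * 94.9560 = 816.3481 kJ
Q_total = 1630.8359 kJ

1630.8359 kJ


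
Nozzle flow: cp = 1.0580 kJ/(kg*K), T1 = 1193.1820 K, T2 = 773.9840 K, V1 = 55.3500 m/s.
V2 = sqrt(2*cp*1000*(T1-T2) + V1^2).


dT = 419.1980 K
2*cp*1000*dT = 887022.9680
V1^2 = 3063.6225
V2 = sqrt(890086.5905) = 943.4440 m/s

943.4440 m/s


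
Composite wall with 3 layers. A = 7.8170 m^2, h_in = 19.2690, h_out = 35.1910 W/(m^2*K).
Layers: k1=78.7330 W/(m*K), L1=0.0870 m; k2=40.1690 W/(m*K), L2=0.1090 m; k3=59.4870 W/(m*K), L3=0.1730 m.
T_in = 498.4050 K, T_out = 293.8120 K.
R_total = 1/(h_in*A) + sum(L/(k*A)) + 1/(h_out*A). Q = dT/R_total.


R_conv_in = 1/(19.2690*7.8170) = 0.0066
R_1 = 0.0870/(78.7330*7.8170) = 0.0001
R_2 = 0.1090/(40.1690*7.8170) = 0.0003
R_3 = 0.1730/(59.4870*7.8170) = 0.0004
R_conv_out = 1/(35.1910*7.8170) = 0.0036
R_total = 0.0111 K/W
Q = 204.5930 / 0.0111 = 18374.3676 W

R_total = 0.0111 K/W, Q = 18374.3676 W


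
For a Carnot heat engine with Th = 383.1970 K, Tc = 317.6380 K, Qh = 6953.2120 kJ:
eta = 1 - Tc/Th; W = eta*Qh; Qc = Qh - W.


eta = 1 - 317.6380/383.1970 = 0.1711
W = 0.1711 * 6953.2120 = 1189.5856 kJ
Qc = 6953.2120 - 1189.5856 = 5763.6264 kJ

eta = 17.1084%, W = 1189.5856 kJ, Qc = 5763.6264 kJ


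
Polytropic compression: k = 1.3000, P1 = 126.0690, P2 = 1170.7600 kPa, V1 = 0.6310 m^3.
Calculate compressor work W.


(k-1)/k = 0.2308
(P2/P1)^exp = 1.6724
W = 4.3333 * 126.0690 * 0.6310 * (1.6724 - 1) = 231.8021 kJ

231.8021 kJ


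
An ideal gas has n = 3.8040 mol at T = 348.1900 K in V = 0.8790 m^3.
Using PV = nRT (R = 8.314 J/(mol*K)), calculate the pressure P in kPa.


P = nRT/V = 3.8040 * 8.314 * 348.1900 / 0.8790
= 11012.0157 / 0.8790 = 12527.8905 Pa = 12.5279 kPa

12.5279 kPa


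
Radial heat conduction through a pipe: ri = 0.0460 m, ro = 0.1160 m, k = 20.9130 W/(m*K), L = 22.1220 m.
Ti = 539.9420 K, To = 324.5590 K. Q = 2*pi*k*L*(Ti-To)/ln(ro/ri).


dT = 215.3830 K
ln(ro/ri) = 0.9249
Q = 2*pi*20.9130*22.1220*215.3830 / 0.9249 = 676884.1190 W

676884.1190 W


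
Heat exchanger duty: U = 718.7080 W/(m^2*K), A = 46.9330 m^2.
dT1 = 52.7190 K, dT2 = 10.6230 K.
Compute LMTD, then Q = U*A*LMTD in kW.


LMTD = 26.2779 K
Q = 718.7080 * 46.9330 * 26.2779 = 886383.0844 W = 886.3831 kW

886.3831 kW


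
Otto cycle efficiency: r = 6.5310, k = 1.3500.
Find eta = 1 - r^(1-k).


r^(k-1) = 1.9286
eta = 1 - 1/1.9286 = 0.4815 = 48.1490%

48.1490%


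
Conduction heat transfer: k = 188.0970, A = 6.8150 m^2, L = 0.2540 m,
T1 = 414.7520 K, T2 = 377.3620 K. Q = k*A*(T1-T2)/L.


dT = 37.3900 K
Q = 188.0970 * 6.8150 * 37.3900 / 0.2540 = 188698.9474 W

188698.9474 W


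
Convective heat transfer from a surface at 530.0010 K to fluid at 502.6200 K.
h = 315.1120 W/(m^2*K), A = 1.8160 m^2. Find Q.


dT = 27.3810 K
Q = 315.1120 * 1.8160 * 27.3810 = 15668.5963 W

15668.5963 W


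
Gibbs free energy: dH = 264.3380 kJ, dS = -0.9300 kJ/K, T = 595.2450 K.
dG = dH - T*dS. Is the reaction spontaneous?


T*dS = 595.2450 * -0.9300 = -553.5779 kJ
dG = 264.3380 + 553.5779 = 817.9159 kJ (non-spontaneous)

dG = 817.9159 kJ, non-spontaneous


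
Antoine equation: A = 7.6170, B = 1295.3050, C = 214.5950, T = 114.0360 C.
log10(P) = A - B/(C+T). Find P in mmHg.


C+T = 328.6310
B/(C+T) = 3.9415
log10(P) = 7.6170 - 3.9415 = 3.6755
P = 10^3.6755 = 4736.7668 mmHg

4736.7668 mmHg


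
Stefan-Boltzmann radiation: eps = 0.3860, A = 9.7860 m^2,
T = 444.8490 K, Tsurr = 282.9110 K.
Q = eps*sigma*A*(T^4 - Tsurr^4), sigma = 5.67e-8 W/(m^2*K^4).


T^4 = 3.9161e+10
Tsurr^4 = 6.4062e+09
Q = 0.3860 * 5.67e-8 * 9.7860 * 3.2755e+10 = 7015.3091 W

7015.3091 W


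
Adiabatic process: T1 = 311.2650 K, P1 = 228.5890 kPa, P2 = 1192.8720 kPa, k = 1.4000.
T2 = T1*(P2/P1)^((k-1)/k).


(k-1)/k = 0.2857
(P2/P1)^exp = 1.6033
T2 = 311.2650 * 1.6033 = 499.0468 K

499.0468 K


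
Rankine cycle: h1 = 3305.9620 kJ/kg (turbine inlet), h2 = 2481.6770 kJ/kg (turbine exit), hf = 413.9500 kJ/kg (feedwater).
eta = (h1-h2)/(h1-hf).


W = 824.2850 kJ/kg
Q_in = 2892.0120 kJ/kg
eta = 0.2850 = 28.5021%

eta = 28.5021%


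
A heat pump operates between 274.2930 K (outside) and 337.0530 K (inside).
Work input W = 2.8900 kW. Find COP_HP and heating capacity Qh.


COP = 337.0530 / 62.7600 = 5.3705
Qh = 5.3705 * 2.8900 = 15.5208 kW

COP = 5.3705, Qh = 15.5208 kW


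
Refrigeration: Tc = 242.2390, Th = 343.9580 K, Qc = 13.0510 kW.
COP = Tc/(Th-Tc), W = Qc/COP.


COP = 242.2390 / 101.7190 = 2.3815
W = 13.0510 / 2.3815 = 5.4803 kW

COP = 2.3815, W = 5.4803 kW


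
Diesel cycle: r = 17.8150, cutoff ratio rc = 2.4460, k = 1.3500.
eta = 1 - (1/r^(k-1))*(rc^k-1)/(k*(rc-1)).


r^(k-1) = 2.7402
rc^k = 3.3452
eta = 0.5616 = 56.1576%

56.1576%


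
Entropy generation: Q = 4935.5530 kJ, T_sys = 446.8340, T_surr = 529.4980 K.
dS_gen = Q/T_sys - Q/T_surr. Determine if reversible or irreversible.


dS_sys = 4935.5530/446.8340 = 11.0456 kJ/K
dS_surr = -4935.5530/529.4980 = -9.3212 kJ/K
dS_gen = 11.0456 - 9.3212 = 1.7244 kJ/K (irreversible)

dS_gen = 1.7244 kJ/K, irreversible


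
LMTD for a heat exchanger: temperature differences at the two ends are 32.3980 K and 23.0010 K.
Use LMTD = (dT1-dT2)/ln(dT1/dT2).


dT1/dT2 = 1.4085
ln(dT1/dT2) = 0.3426
LMTD = 9.3970 / 0.3426 = 27.4318 K

27.4318 K


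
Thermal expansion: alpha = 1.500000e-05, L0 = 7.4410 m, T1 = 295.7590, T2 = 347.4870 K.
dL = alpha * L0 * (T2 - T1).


dT = 51.7280 K
dL = 1.500000e-05 * 7.4410 * 51.7280 = 0.005774 m
L_final = 7.446774 m

dL = 0.005774 m


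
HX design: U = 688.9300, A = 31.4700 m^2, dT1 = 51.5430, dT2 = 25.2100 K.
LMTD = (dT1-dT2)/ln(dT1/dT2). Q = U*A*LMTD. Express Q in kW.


LMTD = 36.8203 K
Q = 688.9300 * 31.4700 * 36.8203 = 798287.7183 W = 798.2877 kW

798.2877 kW


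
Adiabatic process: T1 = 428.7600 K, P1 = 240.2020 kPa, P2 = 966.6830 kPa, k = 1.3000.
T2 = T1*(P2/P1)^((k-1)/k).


(k-1)/k = 0.2308
(P2/P1)^exp = 1.3789
T2 = 428.7600 * 1.3789 = 591.2377 K

591.2377 K


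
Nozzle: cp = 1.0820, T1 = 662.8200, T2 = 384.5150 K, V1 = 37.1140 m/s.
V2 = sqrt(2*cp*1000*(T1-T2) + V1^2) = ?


dT = 278.3050 K
2*cp*1000*dT = 602252.0200
V1^2 = 1377.4490
V2 = sqrt(603629.4690) = 776.9359 m/s

776.9359 m/s


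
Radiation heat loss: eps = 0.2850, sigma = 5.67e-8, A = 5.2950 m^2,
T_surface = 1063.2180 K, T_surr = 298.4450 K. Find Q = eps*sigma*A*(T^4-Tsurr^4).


T^4 = 1.2779e+12
Tsurr^4 = 7.9334e+09
Q = 0.2850 * 5.67e-8 * 5.2950 * 1.2699e+12 = 108662.2167 W

108662.2167 W


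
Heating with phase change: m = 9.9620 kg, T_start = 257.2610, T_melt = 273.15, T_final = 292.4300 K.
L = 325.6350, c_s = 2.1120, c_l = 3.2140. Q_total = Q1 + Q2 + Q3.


Q1 (sensible, solid) = 9.9620 * 2.1120 * 15.8890 = 334.3005 kJ
Q2 (latent) = 9.9620 * 325.6350 = 3243.9759 kJ
Q3 (sensible, liquid) = 9.9620 * 3.2140 * 19.2800 = 617.3045 kJ
Q_total = 4195.5809 kJ

4195.5809 kJ


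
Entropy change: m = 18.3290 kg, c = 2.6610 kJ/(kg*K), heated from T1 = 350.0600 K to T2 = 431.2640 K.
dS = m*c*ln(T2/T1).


T2/T1 = 1.2320
ln(T2/T1) = 0.2086
dS = 18.3290 * 2.6610 * 0.2086 = 10.1749 kJ/K

10.1749 kJ/K


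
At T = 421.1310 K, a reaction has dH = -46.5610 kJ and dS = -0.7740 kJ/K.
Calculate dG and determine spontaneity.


T*dS = 421.1310 * -0.7740 = -325.9554 kJ
dG = -46.5610 + 325.9554 = 279.3944 kJ (non-spontaneous)

dG = 279.3944 kJ, non-spontaneous


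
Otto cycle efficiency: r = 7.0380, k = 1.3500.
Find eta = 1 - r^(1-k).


r^(k-1) = 1.9797
eta = 1 - 1/1.9797 = 0.4949 = 49.4882%

49.4882%


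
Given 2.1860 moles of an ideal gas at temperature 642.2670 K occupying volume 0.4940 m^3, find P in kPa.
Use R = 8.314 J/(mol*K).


P = nRT/V = 2.1860 * 8.314 * 642.2670 / 0.4940
= 11672.8199 / 0.4940 = 23629.1901 Pa = 23.6292 kPa

23.6292 kPa


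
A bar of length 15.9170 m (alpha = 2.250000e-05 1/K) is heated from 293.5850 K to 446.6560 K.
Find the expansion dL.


dT = 153.0710 K
dL = 2.250000e-05 * 15.9170 * 153.0710 = 0.054820 m
L_final = 15.971820 m

dL = 0.054820 m


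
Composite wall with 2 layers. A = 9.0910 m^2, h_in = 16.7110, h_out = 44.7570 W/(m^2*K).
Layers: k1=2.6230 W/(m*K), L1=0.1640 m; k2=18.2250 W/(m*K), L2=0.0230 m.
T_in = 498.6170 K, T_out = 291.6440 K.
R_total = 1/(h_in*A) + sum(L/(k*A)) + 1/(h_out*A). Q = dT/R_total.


R_conv_in = 1/(16.7110*9.0910) = 0.0066
R_1 = 0.1640/(2.6230*9.0910) = 0.0069
R_2 = 0.0230/(18.2250*9.0910) = 0.0001
R_conv_out = 1/(44.7570*9.0910) = 0.0025
R_total = 0.0161 K/W
Q = 206.9730 / 0.0161 = 12890.3037 W

R_total = 0.0161 K/W, Q = 12890.3037 W


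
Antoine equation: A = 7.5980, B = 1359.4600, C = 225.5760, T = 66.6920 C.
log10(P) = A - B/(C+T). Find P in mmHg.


C+T = 292.2680
B/(C+T) = 4.6514
log10(P) = 7.5980 - 4.6514 = 2.9466
P = 10^2.9466 = 884.2685 mmHg

884.2685 mmHg


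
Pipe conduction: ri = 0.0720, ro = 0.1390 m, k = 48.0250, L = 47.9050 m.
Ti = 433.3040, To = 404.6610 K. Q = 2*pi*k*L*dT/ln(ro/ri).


dT = 28.6430 K
ln(ro/ri) = 0.6578
Q = 2*pi*48.0250*47.9050*28.6430 / 0.6578 = 629430.1779 W

629430.1779 W


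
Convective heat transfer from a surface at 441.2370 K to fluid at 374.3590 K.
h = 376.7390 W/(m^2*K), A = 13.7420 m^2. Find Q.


dT = 66.8780 K
Q = 376.7390 * 13.7420 * 66.8780 = 346237.2597 W

346237.2597 W


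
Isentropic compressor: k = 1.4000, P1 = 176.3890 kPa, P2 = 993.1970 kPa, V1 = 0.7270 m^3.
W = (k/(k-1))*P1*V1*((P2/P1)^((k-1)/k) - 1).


(k-1)/k = 0.2857
(P2/P1)^exp = 1.6385
W = 3.5000 * 176.3890 * 0.7270 * (1.6385 - 1) = 286.5734 kJ

286.5734 kJ


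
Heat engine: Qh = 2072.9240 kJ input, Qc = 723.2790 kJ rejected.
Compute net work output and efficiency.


W = 2072.9240 - 723.2790 = 1349.6450 kJ
eta = 1349.6450 / 2072.9240 = 0.6511 = 65.1083%

W = 1349.6450 kJ, eta = 65.1083%


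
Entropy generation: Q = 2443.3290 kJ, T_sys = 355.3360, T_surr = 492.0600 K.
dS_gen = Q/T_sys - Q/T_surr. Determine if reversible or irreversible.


dS_sys = 2443.3290/355.3360 = 6.8761 kJ/K
dS_surr = -2443.3290/492.0600 = -4.9655 kJ/K
dS_gen = 6.8761 - 4.9655 = 1.9106 kJ/K (irreversible)

dS_gen = 1.9106 kJ/K, irreversible


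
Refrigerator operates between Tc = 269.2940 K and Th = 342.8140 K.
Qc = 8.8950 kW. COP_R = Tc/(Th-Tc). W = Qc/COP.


COP = 269.2940 / 73.5200 = 3.6629
W = 8.8950 / 3.6629 = 2.4284 kW

COP = 3.6629, W = 2.4284 kW


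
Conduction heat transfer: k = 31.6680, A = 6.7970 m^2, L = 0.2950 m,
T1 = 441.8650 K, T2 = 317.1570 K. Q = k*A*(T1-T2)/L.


dT = 124.7080 K
Q = 31.6680 * 6.7970 * 124.7080 / 0.2950 = 90993.4653 W

90993.4653 W


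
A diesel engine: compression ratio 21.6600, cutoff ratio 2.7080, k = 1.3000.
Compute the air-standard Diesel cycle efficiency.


r^(k-1) = 2.5159
rc^k = 3.6513
eta = 0.5254 = 52.5404%

52.5404%


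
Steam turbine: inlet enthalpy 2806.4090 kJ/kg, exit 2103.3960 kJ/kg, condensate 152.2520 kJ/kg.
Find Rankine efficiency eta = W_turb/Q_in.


W = 703.0130 kJ/kg
Q_in = 2654.1570 kJ/kg
eta = 0.2649 = 26.4872%

eta = 26.4872%


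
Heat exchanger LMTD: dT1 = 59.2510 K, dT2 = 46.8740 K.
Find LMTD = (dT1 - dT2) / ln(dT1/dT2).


dT1/dT2 = 1.2640
ln(dT1/dT2) = 0.2343
LMTD = 12.3770 / 0.2343 = 52.8210 K

52.8210 K


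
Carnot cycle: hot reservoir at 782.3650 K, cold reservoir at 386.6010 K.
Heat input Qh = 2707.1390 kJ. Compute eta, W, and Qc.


eta = 1 - 386.6010/782.3650 = 0.5059
W = 0.5059 * 2707.1390 = 1369.4224 kJ
Qc = 2707.1390 - 1369.4224 = 1337.7166 kJ

eta = 50.5856%, W = 1369.4224 kJ, Qc = 1337.7166 kJ


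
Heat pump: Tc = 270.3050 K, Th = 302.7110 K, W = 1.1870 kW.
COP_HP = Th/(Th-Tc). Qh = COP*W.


COP = 302.7110 / 32.4060 = 9.3412
Qh = 9.3412 * 1.1870 = 11.0880 kW

COP = 9.3412, Qh = 11.0880 kW


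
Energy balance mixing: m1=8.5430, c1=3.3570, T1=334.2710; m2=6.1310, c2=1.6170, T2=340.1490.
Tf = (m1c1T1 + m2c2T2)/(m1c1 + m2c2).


num = 12958.6865
den = 38.5927
Tf = 335.7810 K

335.7810 K


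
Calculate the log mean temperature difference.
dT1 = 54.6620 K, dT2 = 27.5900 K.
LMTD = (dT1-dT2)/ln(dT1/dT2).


dT1/dT2 = 1.9812
ln(dT1/dT2) = 0.6837
LMTD = 27.0720 / 0.6837 = 39.5954 K

39.5954 K


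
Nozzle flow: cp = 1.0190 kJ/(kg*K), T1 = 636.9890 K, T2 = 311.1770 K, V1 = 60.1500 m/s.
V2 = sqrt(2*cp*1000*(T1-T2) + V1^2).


dT = 325.8120 K
2*cp*1000*dT = 664004.8560
V1^2 = 3618.0225
V2 = sqrt(667622.8785) = 817.0819 m/s

817.0819 m/s


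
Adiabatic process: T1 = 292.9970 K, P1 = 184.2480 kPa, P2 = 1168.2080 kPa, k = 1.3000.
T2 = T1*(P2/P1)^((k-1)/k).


(k-1)/k = 0.2308
(P2/P1)^exp = 1.5315
T2 = 292.9970 * 1.5315 = 448.7115 K

448.7115 K


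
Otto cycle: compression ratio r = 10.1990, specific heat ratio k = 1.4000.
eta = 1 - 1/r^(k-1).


r^(k-1) = 2.5318
eta = 1 - 1/2.5318 = 0.6050 = 60.5018%

60.5018%


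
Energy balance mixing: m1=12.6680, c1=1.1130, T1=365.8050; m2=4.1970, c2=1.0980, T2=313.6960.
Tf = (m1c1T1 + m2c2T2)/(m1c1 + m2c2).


num = 6603.2689
den = 18.7078
Tf = 352.9689 K

352.9689 K


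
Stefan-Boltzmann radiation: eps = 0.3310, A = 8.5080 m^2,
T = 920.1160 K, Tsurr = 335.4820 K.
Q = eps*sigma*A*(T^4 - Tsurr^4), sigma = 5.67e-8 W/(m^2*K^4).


T^4 = 7.1675e+11
Tsurr^4 = 1.2667e+10
Q = 0.3310 * 5.67e-8 * 8.5080 * 7.0409e+11 = 112425.5479 W

112425.5479 W


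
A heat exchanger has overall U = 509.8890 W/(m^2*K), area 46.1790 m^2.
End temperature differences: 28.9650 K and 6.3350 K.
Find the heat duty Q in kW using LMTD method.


LMTD = 14.8882 K
Q = 509.8890 * 46.1790 * 14.8882 = 350559.3805 W = 350.5594 kW

350.5594 kW


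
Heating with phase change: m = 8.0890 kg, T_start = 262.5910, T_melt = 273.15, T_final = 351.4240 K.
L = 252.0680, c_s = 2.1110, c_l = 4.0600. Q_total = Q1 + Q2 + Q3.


Q1 (sensible, solid) = 8.0890 * 2.1110 * 10.5590 = 180.3042 kJ
Q2 (latent) = 8.0890 * 252.0680 = 2038.9781 kJ
Q3 (sensible, liquid) = 8.0890 * 4.0600 * 78.2740 = 2570.6230 kJ
Q_total = 4789.9053 kJ

4789.9053 kJ


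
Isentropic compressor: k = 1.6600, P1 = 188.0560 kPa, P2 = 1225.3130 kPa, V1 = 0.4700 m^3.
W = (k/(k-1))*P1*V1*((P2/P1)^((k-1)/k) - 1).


(k-1)/k = 0.3976
(P2/P1)^exp = 2.1068
W = 2.5152 * 188.0560 * 0.4700 * (2.1068 - 1) = 246.0464 kJ

246.0464 kJ


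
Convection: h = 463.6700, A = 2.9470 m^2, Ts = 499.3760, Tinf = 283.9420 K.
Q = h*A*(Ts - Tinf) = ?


dT = 215.4340 K
Q = 463.6700 * 2.9470 * 215.4340 = 294376.6634 W

294376.6634 W


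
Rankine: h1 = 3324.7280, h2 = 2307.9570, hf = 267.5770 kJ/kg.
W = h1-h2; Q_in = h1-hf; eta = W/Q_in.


W = 1016.7710 kJ/kg
Q_in = 3057.1510 kJ/kg
eta = 0.3326 = 33.2588%

eta = 33.2588%


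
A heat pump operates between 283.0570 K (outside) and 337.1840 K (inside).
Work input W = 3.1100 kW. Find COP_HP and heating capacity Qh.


COP = 337.1840 / 54.1270 = 6.2295
Qh = 6.2295 * 3.1100 = 19.3737 kW

COP = 6.2295, Qh = 19.3737 kW


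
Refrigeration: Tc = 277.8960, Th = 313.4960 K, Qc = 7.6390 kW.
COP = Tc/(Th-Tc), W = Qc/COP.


COP = 277.8960 / 35.6000 = 7.8061
W = 7.6390 / 7.8061 = 0.9786 kW

COP = 7.8061, W = 0.9786 kW


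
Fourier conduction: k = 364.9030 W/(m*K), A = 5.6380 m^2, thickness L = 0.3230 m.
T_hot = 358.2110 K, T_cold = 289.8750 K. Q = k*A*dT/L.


dT = 68.3360 K
Q = 364.9030 * 5.6380 * 68.3360 / 0.3230 = 435260.7812 W

435260.7812 W


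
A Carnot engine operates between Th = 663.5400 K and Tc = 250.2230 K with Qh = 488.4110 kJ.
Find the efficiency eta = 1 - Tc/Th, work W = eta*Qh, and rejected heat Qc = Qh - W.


eta = 1 - 250.2230/663.5400 = 0.6229
W = 0.6229 * 488.4110 = 304.2297 kJ
Qc = 488.4110 - 304.2297 = 184.1813 kJ

eta = 62.2897%, W = 304.2297 kJ, Qc = 184.1813 kJ


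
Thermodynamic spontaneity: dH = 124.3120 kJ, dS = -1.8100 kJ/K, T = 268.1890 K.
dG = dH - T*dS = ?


T*dS = 268.1890 * -1.8100 = -485.4221 kJ
dG = 124.3120 + 485.4221 = 609.7341 kJ (non-spontaneous)

dG = 609.7341 kJ, non-spontaneous


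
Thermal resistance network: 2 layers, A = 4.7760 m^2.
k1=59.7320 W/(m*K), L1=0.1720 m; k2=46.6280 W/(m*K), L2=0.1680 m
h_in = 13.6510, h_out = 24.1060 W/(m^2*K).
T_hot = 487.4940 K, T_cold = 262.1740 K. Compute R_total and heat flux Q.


R_conv_in = 1/(13.6510*4.7760) = 0.0153
R_1 = 0.1720/(59.7320*4.7760) = 0.0006
R_2 = 0.1680/(46.6280*4.7760) = 0.0008
R_conv_out = 1/(24.1060*4.7760) = 0.0087
R_total = 0.0254 K/W
Q = 225.3200 / 0.0254 = 8877.4326 W

R_total = 0.0254 K/W, Q = 8877.4326 W


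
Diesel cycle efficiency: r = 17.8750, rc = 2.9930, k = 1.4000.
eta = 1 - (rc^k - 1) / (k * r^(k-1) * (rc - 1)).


r^(k-1) = 3.1688
rc^k = 4.6403
eta = 0.5883 = 58.8275%

58.8275%


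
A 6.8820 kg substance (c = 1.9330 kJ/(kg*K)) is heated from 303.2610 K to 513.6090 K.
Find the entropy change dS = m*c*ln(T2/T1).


T2/T1 = 1.6936
ln(T2/T1) = 0.5269
dS = 6.8820 * 1.9330 * 0.5269 = 7.0089 kJ/K

7.0089 kJ/K


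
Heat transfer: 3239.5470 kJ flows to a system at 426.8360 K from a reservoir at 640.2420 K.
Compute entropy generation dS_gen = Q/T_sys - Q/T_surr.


dS_sys = 3239.5470/426.8360 = 7.5897 kJ/K
dS_surr = -3239.5470/640.2420 = -5.0599 kJ/K
dS_gen = 7.5897 - 5.0599 = 2.5298 kJ/K (irreversible)

dS_gen = 2.5298 kJ/K, irreversible


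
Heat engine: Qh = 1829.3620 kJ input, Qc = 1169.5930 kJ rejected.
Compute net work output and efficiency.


W = 1829.3620 - 1169.5930 = 659.7690 kJ
eta = 659.7690 / 1829.3620 = 0.3607 = 36.0655%

W = 659.7690 kJ, eta = 36.0655%


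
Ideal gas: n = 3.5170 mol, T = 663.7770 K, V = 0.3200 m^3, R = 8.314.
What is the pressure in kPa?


P = nRT/V = 3.5170 * 8.314 * 663.7770 / 0.3200
= 19409.0638 / 0.3200 = 60653.3245 Pa = 60.6533 kPa

60.6533 kPa


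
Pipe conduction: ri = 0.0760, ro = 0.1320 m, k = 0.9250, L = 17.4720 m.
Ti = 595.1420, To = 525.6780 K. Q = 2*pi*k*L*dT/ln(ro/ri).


dT = 69.4640 K
ln(ro/ri) = 0.5521
Q = 2*pi*0.9250*17.4720*69.4640 / 0.5521 = 12777.0613 W

12777.0613 W


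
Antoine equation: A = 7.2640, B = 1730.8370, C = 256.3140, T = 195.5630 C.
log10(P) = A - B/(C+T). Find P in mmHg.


C+T = 451.8770
B/(C+T) = 3.8303
log10(P) = 7.2640 - 3.8303 = 3.4337
P = 10^3.4337 = 2714.3902 mmHg

2714.3902 mmHg


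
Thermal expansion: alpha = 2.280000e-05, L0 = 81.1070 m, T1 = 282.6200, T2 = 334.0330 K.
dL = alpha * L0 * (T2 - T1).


dT = 51.4130 K
dL = 2.280000e-05 * 81.1070 * 51.4130 = 0.095075 m
L_final = 81.202075 m

dL = 0.095075 m


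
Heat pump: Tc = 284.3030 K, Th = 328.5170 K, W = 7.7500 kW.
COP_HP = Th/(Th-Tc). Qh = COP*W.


COP = 328.5170 / 44.2140 = 7.4302
Qh = 7.4302 * 7.7500 = 57.5837 kW

COP = 7.4302, Qh = 57.5837 kW


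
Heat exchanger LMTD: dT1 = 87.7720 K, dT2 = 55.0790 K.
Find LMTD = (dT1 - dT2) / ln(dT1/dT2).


dT1/dT2 = 1.5936
ln(dT1/dT2) = 0.4660
LMTD = 32.6930 / 0.4660 = 70.1606 K

70.1606 K


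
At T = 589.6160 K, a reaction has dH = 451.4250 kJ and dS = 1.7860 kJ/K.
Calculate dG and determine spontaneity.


T*dS = 589.6160 * 1.7860 = 1053.0542 kJ
dG = 451.4250 - 1053.0542 = -601.6292 kJ (spontaneous)

dG = -601.6292 kJ, spontaneous


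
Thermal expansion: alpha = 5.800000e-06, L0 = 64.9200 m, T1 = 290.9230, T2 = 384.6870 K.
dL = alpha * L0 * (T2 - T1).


dT = 93.7640 K
dL = 5.800000e-06 * 64.9200 * 93.7640 = 0.035306 m
L_final = 64.955306 m

dL = 0.035306 m


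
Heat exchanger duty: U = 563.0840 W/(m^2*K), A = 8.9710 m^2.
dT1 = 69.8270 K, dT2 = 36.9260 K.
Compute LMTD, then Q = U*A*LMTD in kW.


LMTD = 51.6414 K
Q = 563.0840 * 8.9710 * 51.6414 = 260862.8498 W = 260.8628 kW

260.8628 kW


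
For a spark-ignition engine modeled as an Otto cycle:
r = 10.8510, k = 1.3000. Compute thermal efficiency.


r^(k-1) = 2.0448
eta = 1 - 1/2.0448 = 0.5109 = 51.0943%

51.0943%


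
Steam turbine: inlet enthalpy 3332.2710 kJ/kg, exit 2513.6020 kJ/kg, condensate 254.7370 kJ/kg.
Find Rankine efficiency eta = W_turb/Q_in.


W = 818.6690 kJ/kg
Q_in = 3077.5340 kJ/kg
eta = 0.2660 = 26.6015%

eta = 26.6015%


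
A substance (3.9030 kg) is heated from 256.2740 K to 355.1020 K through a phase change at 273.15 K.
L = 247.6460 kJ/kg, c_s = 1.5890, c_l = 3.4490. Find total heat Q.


Q1 (sensible, solid) = 3.9030 * 1.5890 * 16.8760 = 104.6627 kJ
Q2 (latent) = 3.9030 * 247.6460 = 966.5623 kJ
Q3 (sensible, liquid) = 3.9030 * 3.4490 * 81.9520 = 1103.1925 kJ
Q_total = 2174.4176 kJ

2174.4176 kJ


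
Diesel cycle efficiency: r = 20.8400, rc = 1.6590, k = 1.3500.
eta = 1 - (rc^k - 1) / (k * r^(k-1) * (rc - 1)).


r^(k-1) = 2.8948
rc^k = 1.9806
eta = 0.6192 = 61.9241%

61.9241%


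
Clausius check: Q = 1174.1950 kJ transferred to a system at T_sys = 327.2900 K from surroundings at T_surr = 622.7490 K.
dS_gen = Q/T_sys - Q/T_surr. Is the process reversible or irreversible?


dS_sys = 1174.1950/327.2900 = 3.5876 kJ/K
dS_surr = -1174.1950/622.7490 = -1.8855 kJ/K
dS_gen = 3.5876 - 1.8855 = 1.7021 kJ/K (irreversible)

dS_gen = 1.7021 kJ/K, irreversible


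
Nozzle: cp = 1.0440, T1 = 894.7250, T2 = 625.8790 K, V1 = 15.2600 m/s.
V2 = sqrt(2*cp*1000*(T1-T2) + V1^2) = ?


dT = 268.8460 K
2*cp*1000*dT = 561350.4480
V1^2 = 232.8676
V2 = sqrt(561583.3156) = 749.3886 m/s

749.3886 m/s


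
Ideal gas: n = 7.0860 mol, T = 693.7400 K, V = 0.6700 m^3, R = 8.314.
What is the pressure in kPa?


P = nRT/V = 7.0860 * 8.314 * 693.7400 / 0.6700
= 40870.3074 / 0.6700 = 61000.4588 Pa = 61.0005 kPa

61.0005 kPa


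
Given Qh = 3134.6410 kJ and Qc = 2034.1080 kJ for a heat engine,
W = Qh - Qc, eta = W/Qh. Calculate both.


W = 3134.6410 - 2034.1080 = 1100.5330 kJ
eta = 1100.5330 / 3134.6410 = 0.3511 = 35.1087%

W = 1100.5330 kJ, eta = 35.1087%


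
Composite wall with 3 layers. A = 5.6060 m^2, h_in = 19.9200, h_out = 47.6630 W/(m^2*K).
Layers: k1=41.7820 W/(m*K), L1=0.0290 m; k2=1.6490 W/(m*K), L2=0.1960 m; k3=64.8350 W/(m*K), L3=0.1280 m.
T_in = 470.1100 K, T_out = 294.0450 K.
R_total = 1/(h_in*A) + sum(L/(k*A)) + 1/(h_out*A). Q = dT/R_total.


R_conv_in = 1/(19.9200*5.6060) = 0.0090
R_1 = 0.0290/(41.7820*5.6060) = 0.0001
R_2 = 0.1960/(1.6490*5.6060) = 0.0212
R_3 = 0.1280/(64.8350*5.6060) = 0.0004
R_conv_out = 1/(47.6630*5.6060) = 0.0037
R_total = 0.0344 K/W
Q = 176.0650 / 0.0344 = 5121.7999 W

R_total = 0.0344 K/W, Q = 5121.7999 W


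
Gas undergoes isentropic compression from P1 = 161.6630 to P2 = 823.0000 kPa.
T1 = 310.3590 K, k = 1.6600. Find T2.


(k-1)/k = 0.3976
(P2/P1)^exp = 1.9099
T2 = 310.3590 * 1.9099 = 592.7573 K

592.7573 K


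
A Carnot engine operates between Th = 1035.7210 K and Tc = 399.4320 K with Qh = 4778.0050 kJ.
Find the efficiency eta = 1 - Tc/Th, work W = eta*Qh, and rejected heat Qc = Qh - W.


eta = 1 - 399.4320/1035.7210 = 0.6143
W = 0.6143 * 4778.0050 = 2935.3388 kJ
Qc = 4778.0050 - 2935.3388 = 1842.6662 kJ

eta = 61.4344%, W = 2935.3388 kJ, Qc = 1842.6662 kJ


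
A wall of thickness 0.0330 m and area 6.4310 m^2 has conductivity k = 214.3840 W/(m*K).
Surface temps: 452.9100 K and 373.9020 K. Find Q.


dT = 79.0080 K
Q = 214.3840 * 6.4310 * 79.0080 / 0.0330 = 3300866.8619 W

3300866.8619 W


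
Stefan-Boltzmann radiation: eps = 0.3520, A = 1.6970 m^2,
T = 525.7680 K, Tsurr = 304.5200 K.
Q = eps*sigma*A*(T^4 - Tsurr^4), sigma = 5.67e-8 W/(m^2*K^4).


T^4 = 7.6415e+10
Tsurr^4 = 8.5993e+09
Q = 0.3520 * 5.67e-8 * 1.6970 * 6.7815e+10 = 2296.8652 W

2296.8652 W


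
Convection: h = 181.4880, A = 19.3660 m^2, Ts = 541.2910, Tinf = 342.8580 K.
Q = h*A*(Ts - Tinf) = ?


dT = 198.4330 K
Q = 181.4880 * 19.3660 * 198.4330 = 697431.7920 W

697431.7920 W


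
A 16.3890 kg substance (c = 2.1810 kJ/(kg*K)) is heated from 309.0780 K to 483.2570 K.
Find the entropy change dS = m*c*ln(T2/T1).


T2/T1 = 1.5635
ln(T2/T1) = 0.4470
dS = 16.3890 * 2.1810 * 0.4470 = 15.9761 kJ/K

15.9761 kJ/K


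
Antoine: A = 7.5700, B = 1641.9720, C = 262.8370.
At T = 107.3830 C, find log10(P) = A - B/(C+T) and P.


C+T = 370.2200
B/(C+T) = 4.4351
log10(P) = 7.5700 - 4.4351 = 3.1349
P = 10^3.1349 = 1364.1902 mmHg

1364.1902 mmHg


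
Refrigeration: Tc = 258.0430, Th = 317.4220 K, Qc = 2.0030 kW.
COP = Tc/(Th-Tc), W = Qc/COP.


COP = 258.0430 / 59.3790 = 4.3457
W = 2.0030 / 4.3457 = 0.4609 kW

COP = 4.3457, W = 0.4609 kW


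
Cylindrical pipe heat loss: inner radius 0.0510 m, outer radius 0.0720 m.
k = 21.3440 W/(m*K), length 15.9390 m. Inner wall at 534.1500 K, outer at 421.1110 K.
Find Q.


dT = 113.0390 K
ln(ro/ri) = 0.3448
Q = 2*pi*21.3440*15.9390*113.0390 / 0.3448 = 700691.4356 W

700691.4356 W


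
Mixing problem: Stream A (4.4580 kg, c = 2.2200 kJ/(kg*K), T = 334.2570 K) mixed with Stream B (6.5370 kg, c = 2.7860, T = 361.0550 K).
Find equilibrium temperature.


num = 9883.6246
den = 28.1088
Tf = 351.6198 K

351.6198 K


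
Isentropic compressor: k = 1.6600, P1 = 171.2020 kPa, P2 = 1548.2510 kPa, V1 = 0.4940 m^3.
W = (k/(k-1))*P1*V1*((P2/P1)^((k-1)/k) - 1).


(k-1)/k = 0.3976
(P2/P1)^exp = 2.4001
W = 2.5152 * 171.2020 * 0.4940 * (2.4001 - 1) = 297.8227 kJ

297.8227 kJ


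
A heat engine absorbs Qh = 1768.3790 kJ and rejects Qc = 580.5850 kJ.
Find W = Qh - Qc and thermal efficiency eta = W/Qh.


W = 1768.3790 - 580.5850 = 1187.7940 kJ
eta = 1187.7940 / 1768.3790 = 0.6717 = 67.1685%

W = 1187.7940 kJ, eta = 67.1685%


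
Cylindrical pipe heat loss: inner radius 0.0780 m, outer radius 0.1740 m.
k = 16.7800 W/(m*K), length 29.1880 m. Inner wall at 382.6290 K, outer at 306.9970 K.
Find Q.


dT = 75.6320 K
ln(ro/ri) = 0.8023
Q = 2*pi*16.7800*29.1880*75.6320 / 0.8023 = 290081.3446 W

290081.3446 W


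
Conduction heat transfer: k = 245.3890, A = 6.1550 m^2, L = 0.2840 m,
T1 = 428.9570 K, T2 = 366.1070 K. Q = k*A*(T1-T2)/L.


dT = 62.8500 K
Q = 245.3890 * 6.1550 * 62.8500 / 0.2840 = 334248.9795 W

334248.9795 W


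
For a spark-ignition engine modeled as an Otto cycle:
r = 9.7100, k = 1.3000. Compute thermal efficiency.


r^(k-1) = 1.9777
eta = 1 - 1/1.9777 = 0.4944 = 49.4368%

49.4368%


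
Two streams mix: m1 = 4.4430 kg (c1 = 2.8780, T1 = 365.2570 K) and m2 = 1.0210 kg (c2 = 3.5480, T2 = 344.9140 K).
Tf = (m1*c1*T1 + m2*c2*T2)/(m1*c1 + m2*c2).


num = 5919.9782
den = 16.4095
Tf = 360.7661 K

360.7661 K


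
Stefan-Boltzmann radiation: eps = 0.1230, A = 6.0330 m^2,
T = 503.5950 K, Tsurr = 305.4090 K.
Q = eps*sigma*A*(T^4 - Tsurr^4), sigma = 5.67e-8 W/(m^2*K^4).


T^4 = 6.4317e+10
Tsurr^4 = 8.7002e+09
Q = 0.1230 * 5.67e-8 * 6.0330 * 5.5617e+10 = 2340.0634 W

2340.0634 W


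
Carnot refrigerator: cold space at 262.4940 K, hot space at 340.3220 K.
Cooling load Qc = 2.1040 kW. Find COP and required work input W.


COP = 262.4940 / 77.8280 = 3.3727
W = 2.1040 / 3.3727 = 0.6238 kW

COP = 3.3727, W = 0.6238 kW


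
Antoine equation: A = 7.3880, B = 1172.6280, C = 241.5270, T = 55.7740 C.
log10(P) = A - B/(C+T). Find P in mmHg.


C+T = 297.3010
B/(C+T) = 3.9442
log10(P) = 7.3880 - 3.9442 = 3.4438
P = 10^3.4438 = 2778.1452 mmHg

2778.1452 mmHg


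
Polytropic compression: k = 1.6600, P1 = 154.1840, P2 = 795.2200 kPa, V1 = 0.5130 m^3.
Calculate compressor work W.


(k-1)/k = 0.3976
(P2/P1)^exp = 1.9198
W = 2.5152 * 154.1840 * 0.5130 * (1.9198 - 1) = 182.9902 kJ

182.9902 kJ


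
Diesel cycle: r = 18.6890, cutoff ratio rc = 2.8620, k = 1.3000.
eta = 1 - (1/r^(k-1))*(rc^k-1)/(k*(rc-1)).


r^(k-1) = 2.4070
rc^k = 3.9235
eta = 0.4982 = 49.8235%

49.8235%


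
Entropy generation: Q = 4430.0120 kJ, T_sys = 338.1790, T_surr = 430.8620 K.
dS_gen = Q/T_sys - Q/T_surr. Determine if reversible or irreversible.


dS_sys = 4430.0120/338.1790 = 13.0996 kJ/K
dS_surr = -4430.0120/430.8620 = -10.2817 kJ/K
dS_gen = 13.0996 - 10.2817 = 2.8179 kJ/K (irreversible)

dS_gen = 2.8179 kJ/K, irreversible


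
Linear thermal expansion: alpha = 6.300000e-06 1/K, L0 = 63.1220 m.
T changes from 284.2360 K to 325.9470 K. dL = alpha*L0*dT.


dT = 41.7110 K
dL = 6.300000e-06 * 63.1220 * 41.7110 = 0.016587 m
L_final = 63.138587 m

dL = 0.016587 m


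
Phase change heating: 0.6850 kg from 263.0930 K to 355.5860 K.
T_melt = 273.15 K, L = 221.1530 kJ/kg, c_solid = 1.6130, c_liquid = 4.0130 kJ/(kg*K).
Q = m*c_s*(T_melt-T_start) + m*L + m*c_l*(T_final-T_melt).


Q1 (sensible, solid) = 0.6850 * 1.6130 * 10.0570 = 11.1120 kJ
Q2 (latent) = 0.6850 * 221.1530 = 151.4898 kJ
Q3 (sensible, liquid) = 0.6850 * 4.0130 * 82.4360 = 226.6087 kJ
Q_total = 389.2106 kJ

389.2106 kJ


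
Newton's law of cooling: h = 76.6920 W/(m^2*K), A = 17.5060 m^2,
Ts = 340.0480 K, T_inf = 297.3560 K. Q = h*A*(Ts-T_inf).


dT = 42.6920 K
Q = 76.6920 * 17.5060 * 42.6920 = 57317.0049 W

57317.0049 W


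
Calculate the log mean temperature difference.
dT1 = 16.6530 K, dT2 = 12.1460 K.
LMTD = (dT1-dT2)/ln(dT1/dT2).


dT1/dT2 = 1.3711
ln(dT1/dT2) = 0.3156
LMTD = 4.5070 / 0.3156 = 14.2812 K

14.2812 K


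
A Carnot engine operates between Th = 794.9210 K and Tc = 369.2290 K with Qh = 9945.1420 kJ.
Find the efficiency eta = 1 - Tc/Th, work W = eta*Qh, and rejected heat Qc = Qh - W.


eta = 1 - 369.2290/794.9210 = 0.5355
W = 0.5355 * 9945.1420 = 5325.7712 kJ
Qc = 9945.1420 - 5325.7712 = 4619.3708 kJ

eta = 53.5515%, W = 5325.7712 kJ, Qc = 4619.3708 kJ


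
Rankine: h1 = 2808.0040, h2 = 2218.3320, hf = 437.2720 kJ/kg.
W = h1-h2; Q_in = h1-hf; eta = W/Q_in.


W = 589.6720 kJ/kg
Q_in = 2370.7320 kJ/kg
eta = 0.2487 = 24.8730%

eta = 24.8730%


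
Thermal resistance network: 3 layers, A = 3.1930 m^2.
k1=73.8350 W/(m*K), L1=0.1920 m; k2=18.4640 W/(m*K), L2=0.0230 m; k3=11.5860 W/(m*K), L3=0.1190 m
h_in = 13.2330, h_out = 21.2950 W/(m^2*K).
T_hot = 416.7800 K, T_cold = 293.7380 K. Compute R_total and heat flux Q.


R_conv_in = 1/(13.2330*3.1930) = 0.0237
R_1 = 0.1920/(73.8350*3.1930) = 0.0008
R_2 = 0.0230/(18.4640*3.1930) = 0.0004
R_3 = 0.1190/(11.5860*3.1930) = 0.0032
R_conv_out = 1/(21.2950*3.1930) = 0.0147
R_total = 0.0428 K/W
Q = 123.0420 / 0.0428 = 2875.1347 W

R_total = 0.0428 K/W, Q = 2875.1347 W


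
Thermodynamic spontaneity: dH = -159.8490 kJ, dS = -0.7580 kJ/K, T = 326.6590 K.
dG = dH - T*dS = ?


T*dS = 326.6590 * -0.7580 = -247.6075 kJ
dG = -159.8490 + 247.6075 = 87.7585 kJ (non-spontaneous)

dG = 87.7585 kJ, non-spontaneous


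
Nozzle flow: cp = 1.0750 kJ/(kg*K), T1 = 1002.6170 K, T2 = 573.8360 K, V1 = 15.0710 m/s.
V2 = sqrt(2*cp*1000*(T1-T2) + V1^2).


dT = 428.7810 K
2*cp*1000*dT = 921879.1500
V1^2 = 227.1350
V2 = sqrt(922106.2850) = 960.2637 m/s

960.2637 m/s


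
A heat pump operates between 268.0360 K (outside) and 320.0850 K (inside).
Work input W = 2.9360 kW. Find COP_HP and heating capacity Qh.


COP = 320.0850 / 52.0490 = 6.1497
Qh = 6.1497 * 2.9360 = 18.0555 kW

COP = 6.1497, Qh = 18.0555 kW


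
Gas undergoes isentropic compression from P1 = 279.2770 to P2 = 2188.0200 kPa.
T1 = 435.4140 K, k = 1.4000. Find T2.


(k-1)/k = 0.2857
(P2/P1)^exp = 1.8007
T2 = 435.4140 * 1.8007 = 784.0352 K

784.0352 K


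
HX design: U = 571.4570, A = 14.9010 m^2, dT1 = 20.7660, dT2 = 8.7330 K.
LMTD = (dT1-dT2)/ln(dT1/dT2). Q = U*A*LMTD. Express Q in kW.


LMTD = 13.8916 K
Q = 571.4570 * 14.9010 * 13.8916 = 118290.7152 W = 118.2907 kW

118.2907 kW


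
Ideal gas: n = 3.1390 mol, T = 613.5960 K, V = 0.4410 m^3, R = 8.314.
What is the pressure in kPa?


P = nRT/V = 3.1390 * 8.314 * 613.5960 / 0.4410
= 16013.4112 / 0.4410 = 36311.5900 Pa = 36.3116 kPa

36.3116 kPa


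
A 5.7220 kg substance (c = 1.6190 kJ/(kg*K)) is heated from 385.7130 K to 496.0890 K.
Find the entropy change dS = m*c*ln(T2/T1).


T2/T1 = 1.2862
ln(T2/T1) = 0.2517
dS = 5.7220 * 1.6190 * 0.2517 = 2.3314 kJ/K

2.3314 kJ/K


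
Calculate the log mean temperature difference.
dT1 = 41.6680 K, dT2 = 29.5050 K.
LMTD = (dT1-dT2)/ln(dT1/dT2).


dT1/dT2 = 1.4122
ln(dT1/dT2) = 0.3452
LMTD = 12.1630 / 0.3452 = 35.2373 K

35.2373 K


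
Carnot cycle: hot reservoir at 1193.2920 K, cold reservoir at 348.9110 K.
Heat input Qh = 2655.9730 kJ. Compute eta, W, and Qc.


eta = 1 - 348.9110/1193.2920 = 0.7076
W = 0.7076 * 2655.9730 = 1879.3834 kJ
Qc = 2655.9730 - 1879.3834 = 776.5896 kJ

eta = 70.7606%, W = 1879.3834 kJ, Qc = 776.5896 kJ


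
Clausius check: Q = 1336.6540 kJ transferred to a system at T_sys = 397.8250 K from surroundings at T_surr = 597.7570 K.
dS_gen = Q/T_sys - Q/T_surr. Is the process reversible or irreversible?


dS_sys = 1336.6540/397.8250 = 3.3599 kJ/K
dS_surr = -1336.6540/597.7570 = -2.2361 kJ/K
dS_gen = 3.3599 - 2.2361 = 1.1238 kJ/K (irreversible)

dS_gen = 1.1238 kJ/K, irreversible


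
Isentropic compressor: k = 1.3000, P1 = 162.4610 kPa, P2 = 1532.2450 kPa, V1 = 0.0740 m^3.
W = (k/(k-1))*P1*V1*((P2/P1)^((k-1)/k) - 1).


(k-1)/k = 0.2308
(P2/P1)^exp = 1.6784
W = 4.3333 * 162.4610 * 0.0740 * (1.6784 - 1) = 35.3433 kJ

35.3433 kJ


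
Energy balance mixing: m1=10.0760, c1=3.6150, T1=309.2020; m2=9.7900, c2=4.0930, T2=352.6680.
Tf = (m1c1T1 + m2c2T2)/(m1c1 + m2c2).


num = 25394.1750
den = 76.4952
Tf = 331.9708 K

331.9708 K


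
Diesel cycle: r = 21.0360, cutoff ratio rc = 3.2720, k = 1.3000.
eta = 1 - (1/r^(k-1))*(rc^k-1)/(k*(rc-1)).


r^(k-1) = 2.4940
rc^k = 4.6694
eta = 0.5019 = 50.1862%

50.1862%


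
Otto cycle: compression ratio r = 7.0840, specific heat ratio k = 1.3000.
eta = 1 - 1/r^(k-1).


r^(k-1) = 1.7992
eta = 1 - 1/1.7992 = 0.4442 = 44.4203%

44.4203%


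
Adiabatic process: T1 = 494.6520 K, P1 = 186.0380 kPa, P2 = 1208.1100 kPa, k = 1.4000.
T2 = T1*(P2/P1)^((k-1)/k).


(k-1)/k = 0.2857
(P2/P1)^exp = 1.7066
T2 = 494.6520 * 1.7066 = 844.1974 K

844.1974 K


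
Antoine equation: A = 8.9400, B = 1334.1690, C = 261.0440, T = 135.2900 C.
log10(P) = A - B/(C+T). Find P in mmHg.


C+T = 396.3340
B/(C+T) = 3.3663
log10(P) = 8.9400 - 3.3663 = 5.5737
P = 10^5.5737 = 374736.1539 mmHg

374736.1539 mmHg


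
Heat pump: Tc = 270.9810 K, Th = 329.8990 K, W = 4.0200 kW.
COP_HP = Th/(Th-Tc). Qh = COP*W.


COP = 329.8990 / 58.9180 = 5.5993
Qh = 5.5993 * 4.0200 = 22.5091 kW

COP = 5.5993, Qh = 22.5091 kW


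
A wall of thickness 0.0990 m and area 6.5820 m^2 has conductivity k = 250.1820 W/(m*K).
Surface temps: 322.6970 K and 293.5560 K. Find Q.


dT = 29.1410 K
Q = 250.1820 * 6.5820 * 29.1410 / 0.0990 = 484711.3556 W

484711.3556 W


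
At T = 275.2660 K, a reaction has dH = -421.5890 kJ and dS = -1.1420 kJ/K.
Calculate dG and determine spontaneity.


T*dS = 275.2660 * -1.1420 = -314.3538 kJ
dG = -421.5890 + 314.3538 = -107.2352 kJ (spontaneous)

dG = -107.2352 kJ, spontaneous


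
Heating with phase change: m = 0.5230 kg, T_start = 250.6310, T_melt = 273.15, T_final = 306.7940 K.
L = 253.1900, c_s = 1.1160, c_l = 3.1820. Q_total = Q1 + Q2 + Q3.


Q1 (sensible, solid) = 0.5230 * 1.1160 * 22.5190 = 13.1436 kJ
Q2 (latent) = 0.5230 * 253.1900 = 132.4184 kJ
Q3 (sensible, liquid) = 0.5230 * 3.1820 * 33.6440 = 55.9899 kJ
Q_total = 201.5519 kJ

201.5519 kJ


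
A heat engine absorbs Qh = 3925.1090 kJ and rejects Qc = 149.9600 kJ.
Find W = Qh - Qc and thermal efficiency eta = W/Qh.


W = 3925.1090 - 149.9600 = 3775.1490 kJ
eta = 3775.1490 / 3925.1090 = 0.9618 = 96.1795%

W = 3775.1490 kJ, eta = 96.1795%


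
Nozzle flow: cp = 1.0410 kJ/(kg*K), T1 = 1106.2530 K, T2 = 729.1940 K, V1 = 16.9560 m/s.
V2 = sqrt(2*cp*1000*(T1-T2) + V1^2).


dT = 377.0590 K
2*cp*1000*dT = 785036.8380
V1^2 = 287.5059
V2 = sqrt(785324.3439) = 886.1853 m/s

886.1853 m/s


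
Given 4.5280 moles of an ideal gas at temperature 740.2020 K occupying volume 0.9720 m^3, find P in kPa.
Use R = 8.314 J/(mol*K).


P = nRT/V = 4.5280 * 8.314 * 740.2020 / 0.9720
= 27865.4905 / 0.9720 = 28668.2001 Pa = 28.6682 kPa

28.6682 kPa


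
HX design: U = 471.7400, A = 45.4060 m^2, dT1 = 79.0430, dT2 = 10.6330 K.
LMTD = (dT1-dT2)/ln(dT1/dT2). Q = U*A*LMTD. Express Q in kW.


LMTD = 34.1022 K
Q = 471.7400 * 45.4060 * 34.1022 = 730462.9507 W = 730.4630 kW

730.4630 kW


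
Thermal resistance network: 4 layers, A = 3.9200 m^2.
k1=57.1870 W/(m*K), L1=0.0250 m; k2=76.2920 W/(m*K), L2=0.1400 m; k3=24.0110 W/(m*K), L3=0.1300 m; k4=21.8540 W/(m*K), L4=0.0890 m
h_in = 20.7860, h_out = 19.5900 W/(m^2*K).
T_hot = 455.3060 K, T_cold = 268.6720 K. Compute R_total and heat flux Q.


R_conv_in = 1/(20.7860*3.9200) = 0.0123
R_1 = 0.0250/(57.1870*3.9200) = 0.0001
R_2 = 0.1400/(76.2920*3.9200) = 0.0005
R_3 = 0.1300/(24.0110*3.9200) = 0.0014
R_4 = 0.0890/(21.8540*3.9200) = 0.0010
R_conv_out = 1/(19.5900*3.9200) = 0.0130
R_total = 0.0283 K/W
Q = 186.6340 / 0.0283 = 6596.1110 W

R_total = 0.0283 K/W, Q = 6596.1110 W
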